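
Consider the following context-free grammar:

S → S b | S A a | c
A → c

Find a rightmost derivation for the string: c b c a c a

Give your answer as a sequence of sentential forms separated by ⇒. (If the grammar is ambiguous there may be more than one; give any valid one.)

S ⇒ S A a ⇒ S c a ⇒ S A a c a ⇒ S c a c a ⇒ S b c a c a ⇒ c b c a c a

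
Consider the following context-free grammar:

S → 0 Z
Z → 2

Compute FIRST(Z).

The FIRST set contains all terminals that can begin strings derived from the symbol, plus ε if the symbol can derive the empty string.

We compute FIRST(Z) using the standard algorithm.
FIRST(S) = {0}
FIRST(Z) = {2}
Therefore, FIRST(Z) = {2}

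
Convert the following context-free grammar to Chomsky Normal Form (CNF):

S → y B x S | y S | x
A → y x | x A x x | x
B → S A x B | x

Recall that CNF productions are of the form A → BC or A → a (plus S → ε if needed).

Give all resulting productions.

TY → y; TX → x; S → x; A → x; B → x; S → TY X0; X0 → B X1; X1 → TX S; S → TY S; A → TY TX; A → TX X2; X2 → A X3; X3 → TX TX; B → S X4; X4 → A X5; X5 → TX B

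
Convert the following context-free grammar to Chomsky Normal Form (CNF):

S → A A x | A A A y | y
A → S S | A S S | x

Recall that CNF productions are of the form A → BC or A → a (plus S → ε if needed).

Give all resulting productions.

TX → x; TY → y; S → y; A → x; S → A X0; X0 → A TX; S → A X1; X1 → A X2; X2 → A TY; A → S S; A → A X3; X3 → S S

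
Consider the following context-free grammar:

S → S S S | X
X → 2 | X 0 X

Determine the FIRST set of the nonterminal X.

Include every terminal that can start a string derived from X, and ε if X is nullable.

We compute FIRST(X) using the standard algorithm.
FIRST(S) = {2}
FIRST(X) = {2}
Therefore, FIRST(X) = {2}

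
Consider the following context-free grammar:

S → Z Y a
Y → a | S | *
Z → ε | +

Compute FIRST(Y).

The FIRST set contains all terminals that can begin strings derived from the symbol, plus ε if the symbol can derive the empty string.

We compute FIRST(Y) using the standard algorithm.
FIRST(S) = {*, +, a}
FIRST(Y) = {*, +, a}
FIRST(Z) = {+, ε}
Therefore, FIRST(Y) = {*, +, a}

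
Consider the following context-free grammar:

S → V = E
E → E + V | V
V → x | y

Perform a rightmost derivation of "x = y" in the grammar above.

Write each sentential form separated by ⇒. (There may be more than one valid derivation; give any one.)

S ⇒ V = E ⇒ V = V ⇒ V = y ⇒ x = y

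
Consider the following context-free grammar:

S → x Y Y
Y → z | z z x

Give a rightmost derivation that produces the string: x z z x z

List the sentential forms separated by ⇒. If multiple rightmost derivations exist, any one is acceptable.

S ⇒ x Y Y ⇒ x Y z ⇒ x z z x z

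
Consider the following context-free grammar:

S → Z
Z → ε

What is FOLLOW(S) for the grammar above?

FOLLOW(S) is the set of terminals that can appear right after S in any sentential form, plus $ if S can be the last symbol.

We compute FOLLOW(S) using the standard algorithm.
FOLLOW(S) starts with {$}.
FIRST(S) = {ε}
FIRST(Z) = {ε}
FOLLOW(S) = {$}
FOLLOW(Z) = {$}
Therefore, FOLLOW(S) = {$}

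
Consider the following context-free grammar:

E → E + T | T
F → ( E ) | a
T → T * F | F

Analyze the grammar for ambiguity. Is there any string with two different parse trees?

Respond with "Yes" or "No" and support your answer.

No - the grammar is unambiguous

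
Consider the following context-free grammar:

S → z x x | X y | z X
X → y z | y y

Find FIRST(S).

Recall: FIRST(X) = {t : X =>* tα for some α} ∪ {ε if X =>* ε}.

We compute FIRST(S) using the standard algorithm.
FIRST(S) = {y, z}
FIRST(X) = {y}
Therefore, FIRST(S) = {y, z}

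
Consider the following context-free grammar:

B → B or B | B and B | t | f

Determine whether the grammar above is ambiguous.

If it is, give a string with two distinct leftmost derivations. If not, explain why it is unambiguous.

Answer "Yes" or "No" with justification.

Yes - the string 't or f and t and t or t and t' has two distinct leftmost derivations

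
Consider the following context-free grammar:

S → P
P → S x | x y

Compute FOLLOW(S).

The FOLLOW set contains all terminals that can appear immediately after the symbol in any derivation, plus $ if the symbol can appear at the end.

We compute FOLLOW(S) using the standard algorithm.
FOLLOW(S) starts with {$}.
FIRST(P) = {x}
FIRST(S) = {x}
FOLLOW(P) = {$, x}
FOLLOW(S) = {$, x}
Therefore, FOLLOW(S) = {$, x}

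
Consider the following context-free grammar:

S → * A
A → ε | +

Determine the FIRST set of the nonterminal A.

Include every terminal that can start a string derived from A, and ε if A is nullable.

We compute FIRST(A) using the standard algorithm.
FIRST(A) = {+, ε}
FIRST(S) = {*}
Therefore, FIRST(A) = {+, ε}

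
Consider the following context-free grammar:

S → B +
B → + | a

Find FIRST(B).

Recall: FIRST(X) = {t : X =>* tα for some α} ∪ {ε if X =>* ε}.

We compute FIRST(B) using the standard algorithm.
FIRST(B) = {+, a}
FIRST(S) = {+, a}
Therefore, FIRST(B) = {+, a}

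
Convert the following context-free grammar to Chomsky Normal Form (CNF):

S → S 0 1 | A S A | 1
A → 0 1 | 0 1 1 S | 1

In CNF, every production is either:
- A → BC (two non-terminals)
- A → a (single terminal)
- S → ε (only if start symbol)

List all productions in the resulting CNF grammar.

T0 → 0; T1 → 1; S → 1; A → 1; S → S X0; X0 → T0 T1; S → A X1; X1 → S A; A → T0 T1; A → T0 X2; X2 → T1 X3; X3 → T1 S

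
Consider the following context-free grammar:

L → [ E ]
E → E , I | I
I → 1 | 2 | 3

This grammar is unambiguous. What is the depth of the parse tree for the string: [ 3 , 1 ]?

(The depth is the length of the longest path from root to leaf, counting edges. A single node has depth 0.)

4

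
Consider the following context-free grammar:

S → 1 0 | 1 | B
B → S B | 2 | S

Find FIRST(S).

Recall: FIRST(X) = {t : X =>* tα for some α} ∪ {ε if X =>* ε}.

We compute FIRST(S) using the standard algorithm.
FIRST(B) = {1, 2}
FIRST(S) = {1, 2}
Therefore, FIRST(S) = {1, 2}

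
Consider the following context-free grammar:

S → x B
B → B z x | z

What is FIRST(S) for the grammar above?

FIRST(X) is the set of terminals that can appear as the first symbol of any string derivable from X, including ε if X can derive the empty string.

We compute FIRST(S) using the standard algorithm.
FIRST(B) = {z}
FIRST(S) = {x}
Therefore, FIRST(S) = {x}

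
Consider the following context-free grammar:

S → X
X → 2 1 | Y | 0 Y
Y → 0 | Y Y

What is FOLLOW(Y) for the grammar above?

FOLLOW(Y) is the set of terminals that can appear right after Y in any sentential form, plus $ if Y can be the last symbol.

We compute FOLLOW(Y) using the standard algorithm.
FOLLOW(S) starts with {$}.
FIRST(S) = {0, 2}
FIRST(X) = {0, 2}
FIRST(Y) = {0}
FOLLOW(S) = {$}
FOLLOW(X) = {$}
FOLLOW(Y) = {$, 0}
Therefore, FOLLOW(Y) = {$, 0}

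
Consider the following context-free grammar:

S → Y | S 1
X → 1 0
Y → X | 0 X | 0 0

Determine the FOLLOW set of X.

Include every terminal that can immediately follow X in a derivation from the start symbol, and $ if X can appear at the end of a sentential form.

We compute FOLLOW(X) using the standard algorithm.
FOLLOW(S) starts with {$}.
FIRST(S) = {0, 1}
FIRST(X) = {1}
FIRST(Y) = {0, 1}
FOLLOW(S) = {$, 1}
FOLLOW(X) = {$, 1}
FOLLOW(Y) = {$, 1}
Therefore, FOLLOW(X) = {$, 1}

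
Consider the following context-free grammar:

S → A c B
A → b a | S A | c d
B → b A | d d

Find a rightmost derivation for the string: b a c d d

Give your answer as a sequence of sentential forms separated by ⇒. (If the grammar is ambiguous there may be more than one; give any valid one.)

S ⇒ A c B ⇒ A c d d ⇒ b a c d d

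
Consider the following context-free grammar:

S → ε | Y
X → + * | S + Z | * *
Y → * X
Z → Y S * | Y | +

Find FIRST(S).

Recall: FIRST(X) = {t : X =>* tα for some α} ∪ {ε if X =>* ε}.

We compute FIRST(S) using the standard algorithm.
FIRST(S) = {*, ε}
FIRST(X) = {*, +}
FIRST(Y) = {*}
FIRST(Z) = {*, +}
Therefore, FIRST(S) = {*, ε}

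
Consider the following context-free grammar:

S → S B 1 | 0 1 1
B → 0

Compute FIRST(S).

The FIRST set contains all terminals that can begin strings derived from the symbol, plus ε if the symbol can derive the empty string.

We compute FIRST(S) using the standard algorithm.
FIRST(B) = {0}
FIRST(S) = {0}
Therefore, FIRST(S) = {0}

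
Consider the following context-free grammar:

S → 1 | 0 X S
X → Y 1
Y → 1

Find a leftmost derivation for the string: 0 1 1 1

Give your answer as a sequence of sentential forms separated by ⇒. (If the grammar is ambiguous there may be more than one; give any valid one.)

S ⇒ 0 X S ⇒ 0 Y 1 S ⇒ 0 1 1 S ⇒ 0 1 1 1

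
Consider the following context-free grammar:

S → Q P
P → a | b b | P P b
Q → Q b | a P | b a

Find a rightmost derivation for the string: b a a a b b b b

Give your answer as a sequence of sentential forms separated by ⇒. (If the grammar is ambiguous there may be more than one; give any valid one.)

S ⇒ Q P ⇒ Q P P b ⇒ Q P b b b ⇒ Q P P b b b b ⇒ Q P a b b b b ⇒ Q a a b b b b ⇒ b a a a b b b b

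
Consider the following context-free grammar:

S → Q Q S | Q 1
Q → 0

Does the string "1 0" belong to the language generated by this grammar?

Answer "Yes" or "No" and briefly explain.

No - no valid derivation exists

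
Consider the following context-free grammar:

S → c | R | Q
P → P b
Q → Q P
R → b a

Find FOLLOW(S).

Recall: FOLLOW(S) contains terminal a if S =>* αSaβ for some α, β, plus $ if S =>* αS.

We compute FOLLOW(S) using the standard algorithm.
FOLLOW(S) starts with {$}.
FIRST(P) = {}
FIRST(Q) = {}
FIRST(R) = {b}
FIRST(S) = {b, c}
FOLLOW(P) = {$, b}
FOLLOW(Q) = {$}
FOLLOW(R) = {$}
FOLLOW(S) = {$}
Therefore, FOLLOW(S) = {$}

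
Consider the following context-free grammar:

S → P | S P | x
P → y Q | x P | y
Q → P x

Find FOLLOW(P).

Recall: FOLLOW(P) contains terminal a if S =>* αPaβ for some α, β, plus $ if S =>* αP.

We compute FOLLOW(P) using the standard algorithm.
FOLLOW(S) starts with {$}.
FIRST(P) = {x, y}
FIRST(Q) = {x, y}
FIRST(S) = {x, y}
FOLLOW(P) = {$, x, y}
FOLLOW(Q) = {$, x, y}
FOLLOW(S) = {$, x, y}
Therefore, FOLLOW(P) = {$, x, y}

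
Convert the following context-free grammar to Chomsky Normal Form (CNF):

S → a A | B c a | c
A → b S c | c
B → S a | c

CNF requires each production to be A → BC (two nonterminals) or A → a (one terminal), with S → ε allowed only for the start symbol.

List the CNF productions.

TA → a; TC → c; S → c; TB → b; A → c; B → c; S → TA A; S → B X0; X0 → TC TA; A → TB X1; X1 → S TC; B → S TA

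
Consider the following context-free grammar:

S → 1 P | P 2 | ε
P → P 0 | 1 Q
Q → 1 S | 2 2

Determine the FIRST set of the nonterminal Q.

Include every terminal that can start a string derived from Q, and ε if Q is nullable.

We compute FIRST(Q) using the standard algorithm.
FIRST(P) = {1}
FIRST(Q) = {1, 2}
FIRST(S) = {1, ε}
Therefore, FIRST(Q) = {1, 2}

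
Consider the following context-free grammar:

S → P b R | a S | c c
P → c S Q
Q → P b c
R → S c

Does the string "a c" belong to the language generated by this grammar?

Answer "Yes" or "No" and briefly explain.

No - no valid derivation exists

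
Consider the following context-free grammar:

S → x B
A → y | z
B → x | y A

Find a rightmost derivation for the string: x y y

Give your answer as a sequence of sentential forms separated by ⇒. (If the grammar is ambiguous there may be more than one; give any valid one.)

S ⇒ x B ⇒ x y A ⇒ x y y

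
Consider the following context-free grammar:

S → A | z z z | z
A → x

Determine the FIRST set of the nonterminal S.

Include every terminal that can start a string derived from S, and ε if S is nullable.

We compute FIRST(S) using the standard algorithm.
FIRST(A) = {x}
FIRST(S) = {x, z}
Therefore, FIRST(S) = {x, z}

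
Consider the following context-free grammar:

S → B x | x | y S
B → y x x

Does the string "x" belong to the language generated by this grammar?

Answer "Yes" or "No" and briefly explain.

Yes - a valid derivation exists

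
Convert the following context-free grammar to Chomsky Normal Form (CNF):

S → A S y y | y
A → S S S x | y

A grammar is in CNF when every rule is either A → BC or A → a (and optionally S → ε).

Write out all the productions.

TY → y; S → y; TX → x; A → y; S → A X0; X0 → S X1; X1 → TY TY; A → S X2; X2 → S X3; X3 → S TX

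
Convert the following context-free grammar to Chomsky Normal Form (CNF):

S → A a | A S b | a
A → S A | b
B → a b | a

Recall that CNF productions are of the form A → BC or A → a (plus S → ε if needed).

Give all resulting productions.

TA → a; TB → b; S → a; A → b; B → a; S → A TA; S → A X0; X0 → S TB; A → S A; B → TA TB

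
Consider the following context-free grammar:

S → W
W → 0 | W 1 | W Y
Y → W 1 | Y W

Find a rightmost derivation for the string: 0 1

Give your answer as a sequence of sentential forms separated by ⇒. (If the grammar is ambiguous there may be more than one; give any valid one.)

S ⇒ W ⇒ W 1 ⇒ 0 1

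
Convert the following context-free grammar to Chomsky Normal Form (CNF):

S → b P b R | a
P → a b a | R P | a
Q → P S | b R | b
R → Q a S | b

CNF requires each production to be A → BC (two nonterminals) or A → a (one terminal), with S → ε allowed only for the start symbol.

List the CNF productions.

TB → b; S → a; TA → a; P → a; Q → b; R → b; S → TB X0; X0 → P X1; X1 → TB R; P → TA X2; X2 → TB TA; P → R P; Q → P S; Q → TB R; R → Q X3; X3 → TA S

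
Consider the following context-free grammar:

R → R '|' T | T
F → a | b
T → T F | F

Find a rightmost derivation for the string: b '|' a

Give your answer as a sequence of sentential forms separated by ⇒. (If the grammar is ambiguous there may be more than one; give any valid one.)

R ⇒ R '|' T ⇒ R '|' F ⇒ R '|' a ⇒ T '|' a ⇒ F '|' a ⇒ b '|' a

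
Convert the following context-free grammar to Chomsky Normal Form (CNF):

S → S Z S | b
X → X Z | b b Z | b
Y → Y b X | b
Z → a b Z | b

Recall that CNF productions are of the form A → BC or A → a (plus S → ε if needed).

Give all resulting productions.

S → b; TB → b; X → b; Y → b; TA → a; Z → b; S → S X0; X0 → Z S; X → X Z; X → TB X1; X1 → TB Z; Y → Y X2; X2 → TB X; Z → TA X3; X3 → TB Z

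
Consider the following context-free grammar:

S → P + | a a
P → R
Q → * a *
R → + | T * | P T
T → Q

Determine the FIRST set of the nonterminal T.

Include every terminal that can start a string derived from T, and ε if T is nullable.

We compute FIRST(T) using the standard algorithm.
FIRST(P) = {*, +}
FIRST(Q) = {*}
FIRST(R) = {*, +}
FIRST(S) = {*, +, a}
FIRST(T) = {*}
Therefore, FIRST(T) = {*}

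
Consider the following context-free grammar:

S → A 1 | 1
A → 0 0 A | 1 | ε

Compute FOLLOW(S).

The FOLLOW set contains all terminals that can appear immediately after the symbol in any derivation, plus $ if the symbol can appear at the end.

We compute FOLLOW(S) using the standard algorithm.
FOLLOW(S) starts with {$}.
FIRST(A) = {0, 1, ε}
FIRST(S) = {0, 1}
FOLLOW(A) = {1}
FOLLOW(S) = {$}
Therefore, FOLLOW(S) = {$}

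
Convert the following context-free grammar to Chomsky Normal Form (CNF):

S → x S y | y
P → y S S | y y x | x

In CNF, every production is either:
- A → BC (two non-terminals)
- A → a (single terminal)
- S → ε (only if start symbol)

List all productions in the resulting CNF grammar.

TX → x; TY → y; S → y; P → x; S → TX X0; X0 → S TY; P → TY X1; X1 → S S; P → TY X2; X2 → TY TX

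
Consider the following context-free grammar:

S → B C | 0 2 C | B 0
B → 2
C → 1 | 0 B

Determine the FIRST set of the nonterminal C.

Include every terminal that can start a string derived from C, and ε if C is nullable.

We compute FIRST(C) using the standard algorithm.
FIRST(B) = {2}
FIRST(C) = {0, 1}
FIRST(S) = {0, 2}
Therefore, FIRST(C) = {0, 1}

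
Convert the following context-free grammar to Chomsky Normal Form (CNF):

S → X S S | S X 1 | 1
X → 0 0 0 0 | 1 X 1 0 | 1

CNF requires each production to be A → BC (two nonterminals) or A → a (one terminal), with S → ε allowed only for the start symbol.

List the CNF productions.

T1 → 1; S → 1; T0 → 0; X → 1; S → X X0; X0 → S S; S → S X1; X1 → X T1; X → T0 X2; X2 → T0 X3; X3 → T0 T0; X → T1 X4; X4 → X X5; X5 → T1 T0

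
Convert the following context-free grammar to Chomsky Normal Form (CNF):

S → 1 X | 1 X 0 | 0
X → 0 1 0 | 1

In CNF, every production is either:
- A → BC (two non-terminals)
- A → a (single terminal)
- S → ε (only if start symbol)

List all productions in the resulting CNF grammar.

T1 → 1; T0 → 0; S → 0; X → 1; S → T1 X; S → T1 X0; X0 → X T0; X → T0 X1; X1 → T1 T0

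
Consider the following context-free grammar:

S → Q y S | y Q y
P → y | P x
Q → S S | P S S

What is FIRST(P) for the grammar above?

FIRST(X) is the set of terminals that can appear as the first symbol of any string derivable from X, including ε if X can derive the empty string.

We compute FIRST(P) using the standard algorithm.
FIRST(P) = {y}
FIRST(Q) = {y}
FIRST(S) = {y}
Therefore, FIRST(P) = {y}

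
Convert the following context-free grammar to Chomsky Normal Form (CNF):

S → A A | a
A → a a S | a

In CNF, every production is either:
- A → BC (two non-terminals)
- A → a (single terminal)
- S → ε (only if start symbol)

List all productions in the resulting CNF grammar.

S → a; TA → a; A → a; S → A A; A → TA X0; X0 → TA S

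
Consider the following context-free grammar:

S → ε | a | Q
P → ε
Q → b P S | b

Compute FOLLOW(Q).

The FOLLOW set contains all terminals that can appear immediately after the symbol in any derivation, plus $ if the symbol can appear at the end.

We compute FOLLOW(Q) using the standard algorithm.
FOLLOW(S) starts with {$}.
FIRST(P) = {ε}
FIRST(Q) = {b}
FIRST(S) = {a, b, ε}
FOLLOW(P) = {$, a, b}
FOLLOW(Q) = {$}
FOLLOW(S) = {$}
Therefore, FOLLOW(Q) = {$}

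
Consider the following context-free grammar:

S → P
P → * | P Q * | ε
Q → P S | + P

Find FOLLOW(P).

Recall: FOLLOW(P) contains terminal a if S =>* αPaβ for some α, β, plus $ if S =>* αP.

We compute FOLLOW(P) using the standard algorithm.
FOLLOW(S) starts with {$}.
FIRST(P) = {*, +, ε}
FIRST(Q) = {*, +, ε}
FIRST(S) = {*, +, ε}
FOLLOW(P) = {$, *, +}
FOLLOW(Q) = {*}
FOLLOW(S) = {$, *}
Therefore, FOLLOW(P) = {$, *, +}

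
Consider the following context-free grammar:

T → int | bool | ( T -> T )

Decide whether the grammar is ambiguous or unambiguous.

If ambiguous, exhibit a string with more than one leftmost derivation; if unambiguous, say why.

Unambiguous - every string in the language has a unique leftmost derivation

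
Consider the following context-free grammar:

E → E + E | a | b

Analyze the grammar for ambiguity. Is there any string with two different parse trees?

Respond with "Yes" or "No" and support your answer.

Yes - the string 'a + b + a + b + a' has two distinct parse trees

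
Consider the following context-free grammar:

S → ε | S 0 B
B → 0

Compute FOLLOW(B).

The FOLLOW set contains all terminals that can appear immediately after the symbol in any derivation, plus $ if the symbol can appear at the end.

We compute FOLLOW(B) using the standard algorithm.
FOLLOW(S) starts with {$}.
FIRST(B) = {0}
FIRST(S) = {0, ε}
FOLLOW(B) = {$, 0}
FOLLOW(S) = {$, 0}
Therefore, FOLLOW(B) = {$, 0}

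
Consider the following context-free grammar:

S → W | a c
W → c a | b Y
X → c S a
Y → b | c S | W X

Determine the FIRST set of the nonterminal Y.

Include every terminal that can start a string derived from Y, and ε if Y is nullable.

We compute FIRST(Y) using the standard algorithm.
FIRST(S) = {a, b, c}
FIRST(W) = {b, c}
FIRST(X) = {c}
FIRST(Y) = {b, c}
Therefore, FIRST(Y) = {b, c}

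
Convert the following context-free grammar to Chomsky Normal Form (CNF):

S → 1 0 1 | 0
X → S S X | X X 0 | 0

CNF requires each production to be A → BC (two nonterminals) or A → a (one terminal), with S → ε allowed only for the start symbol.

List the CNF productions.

T1 → 1; T0 → 0; S → 0; X → 0; S → T1 X0; X0 → T0 T1; X → S X1; X1 → S X; X → X X2; X2 → X T0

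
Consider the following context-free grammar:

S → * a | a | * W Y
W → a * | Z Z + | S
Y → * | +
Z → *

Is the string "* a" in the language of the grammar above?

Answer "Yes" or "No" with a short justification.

Yes - a valid derivation exists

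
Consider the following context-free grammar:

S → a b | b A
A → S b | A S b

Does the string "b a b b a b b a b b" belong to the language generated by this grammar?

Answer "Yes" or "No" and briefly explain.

Yes - a valid derivation exists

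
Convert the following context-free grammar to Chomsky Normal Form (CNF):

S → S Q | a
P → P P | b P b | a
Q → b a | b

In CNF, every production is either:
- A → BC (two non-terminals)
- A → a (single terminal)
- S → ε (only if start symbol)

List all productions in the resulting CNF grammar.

S → a; TB → b; P → a; TA → a; Q → b; S → S Q; P → P P; P → TB X0; X0 → P TB; Q → TB TA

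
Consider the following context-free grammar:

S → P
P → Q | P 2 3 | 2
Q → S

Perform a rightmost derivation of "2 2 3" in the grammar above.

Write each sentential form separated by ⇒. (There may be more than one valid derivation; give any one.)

S ⇒ P ⇒ P 2 3 ⇒ 2 2 3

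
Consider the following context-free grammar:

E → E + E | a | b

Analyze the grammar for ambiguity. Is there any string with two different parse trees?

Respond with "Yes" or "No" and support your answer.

Yes - the string 'b + a + a + a + b' has two distinct parse trees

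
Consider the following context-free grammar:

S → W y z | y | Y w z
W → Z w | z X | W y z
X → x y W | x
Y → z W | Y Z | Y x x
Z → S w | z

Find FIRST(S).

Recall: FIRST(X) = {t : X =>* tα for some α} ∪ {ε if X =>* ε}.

We compute FIRST(S) using the standard algorithm.
FIRST(S) = {y, z}
FIRST(W) = {y, z}
FIRST(X) = {x}
FIRST(Y) = {z}
FIRST(Z) = {y, z}
Therefore, FIRST(S) = {y, z}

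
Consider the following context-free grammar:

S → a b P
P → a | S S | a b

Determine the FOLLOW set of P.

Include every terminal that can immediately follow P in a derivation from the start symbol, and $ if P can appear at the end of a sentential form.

We compute FOLLOW(P) using the standard algorithm.
FOLLOW(S) starts with {$}.
FIRST(P) = {a}
FIRST(S) = {a}
FOLLOW(P) = {$, a}
FOLLOW(S) = {$, a}
Therefore, FOLLOW(P) = {$, a}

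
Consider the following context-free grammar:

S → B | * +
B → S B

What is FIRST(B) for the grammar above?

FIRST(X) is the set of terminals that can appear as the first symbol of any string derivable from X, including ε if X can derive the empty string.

We compute FIRST(B) using the standard algorithm.
FIRST(B) = {*}
FIRST(S) = {*}
Therefore, FIRST(B) = {*}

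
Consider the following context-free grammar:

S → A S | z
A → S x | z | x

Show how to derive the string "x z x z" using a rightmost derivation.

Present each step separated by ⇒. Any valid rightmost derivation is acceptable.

S ⇒ A S ⇒ A A S ⇒ A A z ⇒ A S x z ⇒ A z x z ⇒ x z x z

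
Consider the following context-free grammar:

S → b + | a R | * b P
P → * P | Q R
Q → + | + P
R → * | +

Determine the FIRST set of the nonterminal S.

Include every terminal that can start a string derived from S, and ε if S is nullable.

We compute FIRST(S) using the standard algorithm.
FIRST(P) = {*, +}
FIRST(Q) = {+}
FIRST(R) = {*, +}
FIRST(S) = {*, a, b}
Therefore, FIRST(S) = {*, a, b}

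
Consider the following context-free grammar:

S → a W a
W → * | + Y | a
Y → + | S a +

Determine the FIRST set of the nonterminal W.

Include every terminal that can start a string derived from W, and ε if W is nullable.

We compute FIRST(W) using the standard algorithm.
FIRST(S) = {a}
FIRST(W) = {*, +, a}
FIRST(Y) = {+, a}
Therefore, FIRST(W) = {*, +, a}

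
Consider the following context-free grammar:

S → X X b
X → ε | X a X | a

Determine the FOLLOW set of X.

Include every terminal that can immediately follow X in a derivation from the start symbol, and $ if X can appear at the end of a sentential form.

We compute FOLLOW(X) using the standard algorithm.
FOLLOW(S) starts with {$}.
FIRST(S) = {a, b}
FIRST(X) = {a, ε}
FOLLOW(S) = {$}
FOLLOW(X) = {a, b}
Therefore, FOLLOW(X) = {a, b}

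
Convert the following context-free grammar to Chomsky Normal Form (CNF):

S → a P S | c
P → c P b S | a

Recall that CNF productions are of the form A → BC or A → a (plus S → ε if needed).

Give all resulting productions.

TA → a; S → c; TC → c; TB → b; P → a; S → TA X0; X0 → P S; P → TC X1; X1 → P X2; X2 → TB S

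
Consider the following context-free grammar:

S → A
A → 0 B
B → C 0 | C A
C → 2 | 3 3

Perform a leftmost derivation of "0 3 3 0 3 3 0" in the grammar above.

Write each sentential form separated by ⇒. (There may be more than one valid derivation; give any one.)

S ⇒ A ⇒ 0 B ⇒ 0 C A ⇒ 0 3 3 A ⇒ 0 3 3 0 B ⇒ 0 3 3 0 C 0 ⇒ 0 3 3 0 3 3 0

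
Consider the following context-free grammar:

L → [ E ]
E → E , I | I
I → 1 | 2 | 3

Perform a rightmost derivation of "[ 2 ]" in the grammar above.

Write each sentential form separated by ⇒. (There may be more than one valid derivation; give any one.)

L ⇒ [ E ] ⇒ [ I ] ⇒ [ 2 ]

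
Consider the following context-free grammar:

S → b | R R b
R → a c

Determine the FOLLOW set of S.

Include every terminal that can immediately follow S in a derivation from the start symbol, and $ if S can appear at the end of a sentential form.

We compute FOLLOW(S) using the standard algorithm.
FOLLOW(S) starts with {$}.
FIRST(R) = {a}
FIRST(S) = {a, b}
FOLLOW(R) = {a, b}
FOLLOW(S) = {$}
Therefore, FOLLOW(S) = {$}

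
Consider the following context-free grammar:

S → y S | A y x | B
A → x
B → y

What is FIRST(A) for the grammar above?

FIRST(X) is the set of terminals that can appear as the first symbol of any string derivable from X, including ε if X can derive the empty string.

We compute FIRST(A) using the standard algorithm.
FIRST(A) = {x}
FIRST(B) = {y}
FIRST(S) = {x, y}
Therefore, FIRST(A) = {x}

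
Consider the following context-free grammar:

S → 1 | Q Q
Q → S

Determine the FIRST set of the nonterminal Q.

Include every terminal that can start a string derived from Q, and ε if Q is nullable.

We compute FIRST(Q) using the standard algorithm.
FIRST(Q) = {1}
FIRST(S) = {1}
Therefore, FIRST(Q) = {1}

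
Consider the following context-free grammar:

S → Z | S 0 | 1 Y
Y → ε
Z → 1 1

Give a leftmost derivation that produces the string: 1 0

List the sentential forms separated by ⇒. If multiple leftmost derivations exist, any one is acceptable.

S ⇒ S 0 ⇒ 1 Y 0 ⇒ 1 0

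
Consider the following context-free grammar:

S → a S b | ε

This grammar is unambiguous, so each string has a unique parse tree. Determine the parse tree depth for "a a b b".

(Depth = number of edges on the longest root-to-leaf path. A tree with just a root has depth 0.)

3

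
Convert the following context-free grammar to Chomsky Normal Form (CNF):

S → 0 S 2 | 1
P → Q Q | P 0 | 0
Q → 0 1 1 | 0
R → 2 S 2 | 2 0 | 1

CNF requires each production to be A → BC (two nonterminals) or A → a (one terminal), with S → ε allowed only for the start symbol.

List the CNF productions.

T0 → 0; T2 → 2; S → 1; P → 0; T1 → 1; Q → 0; R → 1; S → T0 X0; X0 → S T2; P → Q Q; P → P T0; Q → T0 X1; X1 → T1 T1; R → T2 X2; X2 → S T2; R → T2 T0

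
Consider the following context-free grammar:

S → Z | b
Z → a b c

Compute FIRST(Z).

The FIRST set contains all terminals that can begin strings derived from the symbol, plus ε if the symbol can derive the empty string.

We compute FIRST(Z) using the standard algorithm.
FIRST(S) = {a, b}
FIRST(Z) = {a}
Therefore, FIRST(Z) = {a}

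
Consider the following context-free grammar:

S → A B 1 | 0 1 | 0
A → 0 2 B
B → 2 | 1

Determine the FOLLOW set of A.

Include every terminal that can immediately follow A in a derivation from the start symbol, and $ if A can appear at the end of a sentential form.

We compute FOLLOW(A) using the standard algorithm.
FOLLOW(S) starts with {$}.
FIRST(A) = {0}
FIRST(B) = {1, 2}
FIRST(S) = {0}
FOLLOW(A) = {1, 2}
FOLLOW(B) = {1, 2}
FOLLOW(S) = {$}
Therefore, FOLLOW(A) = {1, 2}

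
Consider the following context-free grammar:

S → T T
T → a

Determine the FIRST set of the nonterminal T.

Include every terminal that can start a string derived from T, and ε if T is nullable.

We compute FIRST(T) using the standard algorithm.
FIRST(S) = {a}
FIRST(T) = {a}
Therefore, FIRST(T) = {a}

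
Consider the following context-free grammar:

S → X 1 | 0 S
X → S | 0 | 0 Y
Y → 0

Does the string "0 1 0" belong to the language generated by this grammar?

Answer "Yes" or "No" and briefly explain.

No - no valid derivation exists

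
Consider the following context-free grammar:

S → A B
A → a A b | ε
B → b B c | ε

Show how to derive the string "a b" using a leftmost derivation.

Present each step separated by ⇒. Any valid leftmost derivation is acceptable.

S ⇒ A B ⇒ a A b B ⇒ a b B ⇒ a b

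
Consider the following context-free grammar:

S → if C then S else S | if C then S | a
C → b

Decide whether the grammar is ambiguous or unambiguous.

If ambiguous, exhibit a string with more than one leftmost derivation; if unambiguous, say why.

Ambiguous - the string 'if b then if b then if b then a else a' has two distinct leftmost derivations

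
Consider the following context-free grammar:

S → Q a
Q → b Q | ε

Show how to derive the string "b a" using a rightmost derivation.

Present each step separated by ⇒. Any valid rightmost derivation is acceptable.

S ⇒ Q a ⇒ b Q a ⇒ b a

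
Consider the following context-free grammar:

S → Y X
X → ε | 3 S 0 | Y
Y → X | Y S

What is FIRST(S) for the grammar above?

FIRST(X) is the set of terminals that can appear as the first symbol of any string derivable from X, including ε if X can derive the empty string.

We compute FIRST(S) using the standard algorithm.
FIRST(S) = {3, ε}
FIRST(X) = {3, ε}
FIRST(Y) = {3, ε}
Therefore, FIRST(S) = {3, ε}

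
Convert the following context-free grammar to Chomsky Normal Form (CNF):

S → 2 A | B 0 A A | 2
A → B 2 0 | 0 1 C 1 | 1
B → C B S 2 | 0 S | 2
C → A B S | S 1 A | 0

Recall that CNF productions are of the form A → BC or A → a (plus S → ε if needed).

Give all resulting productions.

T2 → 2; T0 → 0; S → 2; T1 → 1; A → 1; B → 2; C → 0; S → T2 A; S → B X0; X0 → T0 X1; X1 → A A; A → B X2; X2 → T2 T0; A → T0 X3; X3 → T1 X4; X4 → C T1; B → C X5; X5 → B X6; X6 → S T2; B → T0 S; C → A X7; X7 → B S; C → S X8; X8 → T1 A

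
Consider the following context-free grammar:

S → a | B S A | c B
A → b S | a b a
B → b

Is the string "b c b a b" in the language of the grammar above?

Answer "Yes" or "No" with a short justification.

No - no valid derivation exists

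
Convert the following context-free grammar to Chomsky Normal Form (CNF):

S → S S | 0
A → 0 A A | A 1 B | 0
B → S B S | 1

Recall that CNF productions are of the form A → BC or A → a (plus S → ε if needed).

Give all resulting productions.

S → 0; T0 → 0; T1 → 1; A → 0; B → 1; S → S S; A → T0 X0; X0 → A A; A → A X1; X1 → T1 B; B → S X2; X2 → B S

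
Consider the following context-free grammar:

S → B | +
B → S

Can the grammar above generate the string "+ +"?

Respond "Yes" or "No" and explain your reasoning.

No - no valid derivation exists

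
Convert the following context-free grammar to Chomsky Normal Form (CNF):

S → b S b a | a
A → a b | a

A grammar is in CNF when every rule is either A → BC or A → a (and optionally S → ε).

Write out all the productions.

TB → b; TA → a; S → a; A → a; S → TB X0; X0 → S X1; X1 → TB TA; A → TA TB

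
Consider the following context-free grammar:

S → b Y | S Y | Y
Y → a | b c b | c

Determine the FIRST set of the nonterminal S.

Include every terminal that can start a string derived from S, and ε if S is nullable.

We compute FIRST(S) using the standard algorithm.
FIRST(S) = {a, b, c}
FIRST(Y) = {a, b, c}
Therefore, FIRST(S) = {a, b, c}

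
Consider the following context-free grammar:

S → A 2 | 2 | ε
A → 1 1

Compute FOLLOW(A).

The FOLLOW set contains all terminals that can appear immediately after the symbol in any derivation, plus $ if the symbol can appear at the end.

We compute FOLLOW(A) using the standard algorithm.
FOLLOW(S) starts with {$}.
FIRST(A) = {1}
FIRST(S) = {1, 2, ε}
FOLLOW(A) = {2}
FOLLOW(S) = {$}
Therefore, FOLLOW(A) = {2}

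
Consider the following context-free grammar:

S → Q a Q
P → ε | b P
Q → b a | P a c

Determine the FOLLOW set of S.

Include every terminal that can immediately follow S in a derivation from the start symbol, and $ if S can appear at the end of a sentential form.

We compute FOLLOW(S) using the standard algorithm.
FOLLOW(S) starts with {$}.
FIRST(P) = {b, ε}
FIRST(Q) = {a, b}
FIRST(S) = {a, b}
FOLLOW(P) = {a}
FOLLOW(Q) = {$, a}
FOLLOW(S) = {$}
Therefore, FOLLOW(S) = {$}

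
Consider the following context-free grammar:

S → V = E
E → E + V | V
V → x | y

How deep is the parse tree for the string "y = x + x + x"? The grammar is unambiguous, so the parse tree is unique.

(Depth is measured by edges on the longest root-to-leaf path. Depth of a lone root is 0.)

5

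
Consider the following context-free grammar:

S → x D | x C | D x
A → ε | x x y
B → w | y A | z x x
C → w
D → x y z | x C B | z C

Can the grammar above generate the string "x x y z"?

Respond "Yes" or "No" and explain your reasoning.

Yes - a valid derivation exists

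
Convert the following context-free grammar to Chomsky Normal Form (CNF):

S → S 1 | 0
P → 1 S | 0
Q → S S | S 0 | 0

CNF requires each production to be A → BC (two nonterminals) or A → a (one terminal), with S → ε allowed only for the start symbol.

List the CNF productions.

T1 → 1; S → 0; P → 0; T0 → 0; Q → 0; S → S T1; P → T1 S; Q → S S; Q → S T0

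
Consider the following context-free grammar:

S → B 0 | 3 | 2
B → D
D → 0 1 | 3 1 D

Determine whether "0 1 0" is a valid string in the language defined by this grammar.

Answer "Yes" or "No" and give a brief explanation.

Yes - a valid derivation exists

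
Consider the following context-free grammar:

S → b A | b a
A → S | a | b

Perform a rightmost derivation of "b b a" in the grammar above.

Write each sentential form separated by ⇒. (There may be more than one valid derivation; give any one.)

S ⇒ b A ⇒ b S ⇒ b b a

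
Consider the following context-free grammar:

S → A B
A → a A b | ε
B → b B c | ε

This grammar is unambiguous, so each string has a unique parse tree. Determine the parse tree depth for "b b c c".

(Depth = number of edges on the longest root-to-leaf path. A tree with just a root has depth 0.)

4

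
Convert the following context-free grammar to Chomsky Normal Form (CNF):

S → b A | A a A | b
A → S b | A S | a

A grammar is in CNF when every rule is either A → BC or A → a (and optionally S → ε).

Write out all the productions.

TB → b; TA → a; S → b; A → a; S → TB A; S → A X0; X0 → TA A; A → S TB; A → A S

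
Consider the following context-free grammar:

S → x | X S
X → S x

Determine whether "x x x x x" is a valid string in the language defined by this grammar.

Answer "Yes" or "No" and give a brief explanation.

Yes - a valid derivation exists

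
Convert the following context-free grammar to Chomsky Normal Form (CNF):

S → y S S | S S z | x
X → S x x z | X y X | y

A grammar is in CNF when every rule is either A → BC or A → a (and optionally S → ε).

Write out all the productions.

TY → y; TZ → z; S → x; TX → x; X → y; S → TY X0; X0 → S S; S → S X1; X1 → S TZ; X → S X2; X2 → TX X3; X3 → TX TZ; X → X X4; X4 → TY X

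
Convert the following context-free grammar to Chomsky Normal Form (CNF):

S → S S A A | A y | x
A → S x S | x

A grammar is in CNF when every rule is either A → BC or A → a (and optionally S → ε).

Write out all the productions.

TY → y; S → x; TX → x; A → x; S → S X0; X0 → S X1; X1 → A A; S → A TY; A → S X2; X2 → TX S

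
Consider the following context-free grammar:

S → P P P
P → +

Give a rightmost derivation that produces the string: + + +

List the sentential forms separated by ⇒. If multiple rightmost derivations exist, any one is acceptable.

S ⇒ P P P ⇒ P P + ⇒ P + + ⇒ + + +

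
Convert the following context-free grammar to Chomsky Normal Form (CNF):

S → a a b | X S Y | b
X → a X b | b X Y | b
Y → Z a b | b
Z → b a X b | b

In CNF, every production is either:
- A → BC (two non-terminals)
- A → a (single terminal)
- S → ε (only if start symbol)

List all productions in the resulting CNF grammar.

TA → a; TB → b; S → b; X → b; Y → b; Z → b; S → TA X0; X0 → TA TB; S → X X1; X1 → S Y; X → TA X2; X2 → X TB; X → TB X3; X3 → X Y; Y → Z X4; X4 → TA TB; Z → TB X5; X5 → TA X6; X6 → X TB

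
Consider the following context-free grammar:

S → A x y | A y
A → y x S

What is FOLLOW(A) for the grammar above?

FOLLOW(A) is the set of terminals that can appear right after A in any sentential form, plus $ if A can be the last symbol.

We compute FOLLOW(A) using the standard algorithm.
FOLLOW(S) starts with {$}.
FIRST(A) = {y}
FIRST(S) = {y}
FOLLOW(A) = {x, y}
FOLLOW(S) = {$, x, y}
Therefore, FOLLOW(A) = {x, y}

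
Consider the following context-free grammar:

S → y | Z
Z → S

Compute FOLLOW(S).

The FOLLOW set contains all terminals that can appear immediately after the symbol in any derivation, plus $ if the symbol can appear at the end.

We compute FOLLOW(S) using the standard algorithm.
FOLLOW(S) starts with {$}.
FIRST(S) = {y}
FIRST(Z) = {y}
FOLLOW(S) = {$}
FOLLOW(Z) = {$}
Therefore, FOLLOW(S) = {$}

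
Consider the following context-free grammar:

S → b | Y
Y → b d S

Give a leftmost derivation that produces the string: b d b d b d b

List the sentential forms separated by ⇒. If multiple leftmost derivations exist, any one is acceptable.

S ⇒ Y ⇒ b d S ⇒ b d Y ⇒ b d b d S ⇒ b d b d Y ⇒ b d b d b d S ⇒ b d b d b d b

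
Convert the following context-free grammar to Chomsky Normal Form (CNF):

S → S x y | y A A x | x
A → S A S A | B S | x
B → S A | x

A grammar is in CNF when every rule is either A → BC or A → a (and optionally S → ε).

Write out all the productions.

TX → x; TY → y; S → x; A → x; B → x; S → S X0; X0 → TX TY; S → TY X1; X1 → A X2; X2 → A TX; A → S X3; X3 → A X4; X4 → S A; A → B S; B → S A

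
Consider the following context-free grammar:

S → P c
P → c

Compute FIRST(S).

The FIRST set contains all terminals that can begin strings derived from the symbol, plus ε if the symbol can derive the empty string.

We compute FIRST(S) using the standard algorithm.
FIRST(P) = {c}
FIRST(S) = {c}
Therefore, FIRST(S) = {c}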